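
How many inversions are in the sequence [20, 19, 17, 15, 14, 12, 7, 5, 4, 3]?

For each element, count later entries that are smaller:
20: 9
19: 8
17: 7
15: 6
14: 5
12: 4
7: 3
5: 2
4: 1
3: 0
Sum: 9 + 8 + 7 + 6 + 5 + 4 + 3 + 2 + 1 + 0 = 45

Inversions: 45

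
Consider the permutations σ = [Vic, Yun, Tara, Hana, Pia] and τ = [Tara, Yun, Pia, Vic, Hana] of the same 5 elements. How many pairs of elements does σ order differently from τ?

5

Assign each item its position (1..5) in the first ordering, then rewrite the second ordering as that position sequence:
positions: Vic→1, Yun→2, Tara→3, Hana→4, Pia→5
second ordering as positions: [3, 2, 5, 1, 4]
Discordant pairs = inversions in this position sequence.
3: 2, 1 → 2
2: 1 → 1
5: 1, 4 → 2
1: 0
4: 0
Total: 2 + 1 + 2 + 0 + 0 = 5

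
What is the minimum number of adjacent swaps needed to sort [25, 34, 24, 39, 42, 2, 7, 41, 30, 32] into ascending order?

Each adjacent swap fixes exactly one inversion, so the minimum swap count equals the number of inversions.
Count inversions — for each element, later elements that are smaller:
25: 24, 2, 7 → 3
34: 24, 2, 7, 30, 32 → 5
24: 2, 7 → 2
39: 2, 7, 30, 32 → 4
42: 2, 7, 41, 30, 32 → 5
2: none → 0
7: none → 0
41: 30, 32 → 2
30: none → 0
32: none → 0
Total inversions: 3 + 5 + 2 + 4 + 5 + 0 + 0 + 2 + 0 + 0 = 21

21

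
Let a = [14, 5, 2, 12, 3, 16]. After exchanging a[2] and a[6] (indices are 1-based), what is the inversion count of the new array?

Positions 2 and 6 hold 5 and 16; after swapping, the array is [14, 16, 2, 12, 3, 5].
For each element, count later entries that are smaller:
14 → 2, 12, 3, 5 → 4
16 → 2, 12, 3, 5 → 4
2 → none → 0
12 → 3, 5 → 2
3 → none → 0
5 → none → 0
Sum: 4 + 4 + 0 + 2 + 0 + 0 = 10

There are 10 inversions.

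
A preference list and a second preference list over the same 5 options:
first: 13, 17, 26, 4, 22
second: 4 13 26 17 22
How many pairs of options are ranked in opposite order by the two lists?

Pairs: 4

Assign each item its position (1..5) in the first ordering, then rewrite the second ordering as that position sequence:
positions: 13→1, 17→2, 26→3, 4→4, 22→5
second ordering as positions: [4, 1, 3, 2, 5]
Discordant pairs = inversions in this position sequence.
4: 1, 3, 2 → 3
1: 0
3: 2 → 1
2: 0
5: 0
Total: 3 + 0 + 1 + 0 + 0 = 4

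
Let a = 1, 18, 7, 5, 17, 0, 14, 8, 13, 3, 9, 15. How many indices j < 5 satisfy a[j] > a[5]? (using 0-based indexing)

5

The element at index 5 is 0.
Elements before it: 1, 18, 7, 5, 17
Those larger than 0: 1, 18, 7, 5, 17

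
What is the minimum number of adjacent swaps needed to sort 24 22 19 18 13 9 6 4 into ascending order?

28

Minimum adjacent swaps = number of inversions (each swap of adjacent out-of-order elements removes one inversion and no swap can remove more).
Count inversions — for each element, later elements that are smaller:
24: 22, 19, 18, 13, 9, 6, 4 → 7
22: 19, 18, 13, 9, 6, 4 → 6
19: 18, 13, 9, 6, 4 → 5
18: 13, 9, 6, 4 → 4
13: 9, 6, 4 → 3
9: 6, 4 → 2
6: 4 → 1
4: none → 0
Total inversions: 7 + 6 + 5 + 4 + 3 + 2 + 1 + 0 = 28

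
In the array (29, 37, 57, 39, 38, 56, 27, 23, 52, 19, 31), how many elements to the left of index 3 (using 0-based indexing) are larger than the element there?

1 such element

The element at index 3 is 39.
Elements before it: 29, 37, 57
Those larger than 39: 57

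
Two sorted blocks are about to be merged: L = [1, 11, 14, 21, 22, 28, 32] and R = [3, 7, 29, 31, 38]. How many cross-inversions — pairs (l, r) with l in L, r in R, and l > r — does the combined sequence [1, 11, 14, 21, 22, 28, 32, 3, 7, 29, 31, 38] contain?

Count, for every r in R, how many entries of L exceed r:
r = 3: 11, 14, 21, 22, 28, 32 → 6
r = 7: 11, 14, 21, 22, 28, 32 → 6
r = 29: 32 → 1
r = 31: 32 → 1
r = 38: none → 0
Cross-inversions: 6 + 6 + 1 + 1 + 0 = 14

14 cross-inversions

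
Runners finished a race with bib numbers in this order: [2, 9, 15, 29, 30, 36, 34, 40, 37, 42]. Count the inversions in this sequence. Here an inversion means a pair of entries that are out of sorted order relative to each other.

Sweep left to right; for each value list the smaller values that follow it:
2: 0
9: 0
15: 0
29: 0
30: 0
36: 1
34: 0
40: 1
37: 0
42: 0
Sum: 0 + 0 + 0 + 0 + 0 + 1 + 0 + 1 + 0 + 0 = 2

2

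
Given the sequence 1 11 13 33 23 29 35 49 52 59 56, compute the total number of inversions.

There are 3 inversions.

For each element, count later entries that are smaller:
1 → none → 0
11 → none → 0
13 → none → 0
33 → 23, 29 → 2
23 → none → 0
29 → none → 0
35 → none → 0
49 → none → 0
52 → none → 0
59 → 56 → 1
56 → none → 0
Sum: 0 + 0 + 0 + 2 + 0 + 0 + 0 + 0 + 0 + 1 + 0 = 3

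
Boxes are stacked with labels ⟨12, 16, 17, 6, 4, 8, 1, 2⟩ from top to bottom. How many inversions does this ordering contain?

22 inversions

Count, for each position, how many later elements it exceeds:
12 → 6, 4, 8, 1, 2 → 5
16 → 6, 4, 8, 1, 2 → 5
17 → 6, 4, 8, 1, 2 → 5
6 → 4, 1, 2 → 3
4 → 1, 2 → 2
8 → 1, 2 → 2
1 → none → 0
2 → none → 0
Sum: 5 + 5 + 5 + 3 + 2 + 2 + 0 + 0 = 22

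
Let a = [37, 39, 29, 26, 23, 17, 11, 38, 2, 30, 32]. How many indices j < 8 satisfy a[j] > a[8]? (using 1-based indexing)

1 such element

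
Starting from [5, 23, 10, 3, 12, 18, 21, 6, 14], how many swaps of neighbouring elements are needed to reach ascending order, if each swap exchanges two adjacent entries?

15

Each adjacent swap fixes exactly one inversion, so the minimum swap count equals the number of inversions.
Count inversions — for each element, later elements that are smaller:
5: 3 → 1
23: 10, 3, 12, 18, 21, 6, 14 → 7
10: 3, 6 → 2
3: none → 0
12: 6 → 1
18: 6, 14 → 2
21: 6, 14 → 2
6: none → 0
14: none → 0
Total inversions: 1 + 7 + 2 + 0 + 1 + 2 + 2 + 0 + 0 = 15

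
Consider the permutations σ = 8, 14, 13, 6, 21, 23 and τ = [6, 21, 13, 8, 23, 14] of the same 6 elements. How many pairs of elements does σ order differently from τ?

Assign each item its position (1..6) in the first ordering, then rewrite the second ordering as that position sequence:
positions: 8→1, 14→2, 13→3, 6→4, 21→5, 23→6
second ordering as positions: [4, 5, 3, 1, 6, 2]
Discordant pairs = inversions in this position sequence.
4: 3, 1, 2 → 3
5: 3, 1, 2 → 3
3: 1, 2 → 2
1: 0
6: 2 → 1
2: 0
Total: 3 + 3 + 2 + 0 + 1 + 0 = 9

There are 9 discordant pairs.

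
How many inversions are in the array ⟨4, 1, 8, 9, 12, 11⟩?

Element-by-element contributions:
4: 1
1: 0
8: 0
9: 0
12: 1
11: 0
Sum: 1 + 0 + 0 + 0 + 1 + 0 = 2

Inversions: 2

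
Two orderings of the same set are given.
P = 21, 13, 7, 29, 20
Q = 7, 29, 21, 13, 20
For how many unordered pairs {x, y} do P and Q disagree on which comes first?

Disagreeing pairs: 4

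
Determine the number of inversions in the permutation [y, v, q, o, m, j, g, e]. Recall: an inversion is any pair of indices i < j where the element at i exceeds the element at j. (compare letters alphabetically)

28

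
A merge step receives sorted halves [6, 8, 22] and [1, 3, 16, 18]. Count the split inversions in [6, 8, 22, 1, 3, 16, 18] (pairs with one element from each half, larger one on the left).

8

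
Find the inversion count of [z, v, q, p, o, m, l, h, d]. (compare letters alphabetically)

Element-by-element contributions:
z: 8
v: 7
q: 6
p: 5
o: 4
m: 3
l: 2
h: 1
d: 0
Sum: 8 + 7 + 6 + 5 + 4 + 3 + 2 + 1 + 0 = 36

36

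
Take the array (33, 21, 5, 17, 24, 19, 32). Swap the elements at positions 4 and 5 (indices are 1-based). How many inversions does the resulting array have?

Positions 4 and 5 hold 17 and 24; after swapping, the array is [33, 21, 5, 24, 17, 19, 32].
For each element, count later entries that are smaller:
33 → 21, 5, 24, 17, 19, 32 → 6
21 → 5, 17, 19 → 3
5 → none → 0
24 → 17, 19 → 2
17 → none → 0
19 → none → 0
32 → none → 0
Sum: 6 + 3 + 0 + 2 + 0 + 0 + 0 = 11

11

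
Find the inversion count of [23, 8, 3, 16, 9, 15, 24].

8

Element-by-element contributions:
23 → 8, 3, 16, 9, 15 → 5
8 → 3 → 1
3 → none → 0
16 → 9, 15 → 2
9 → none → 0
15 → none → 0
24 → none → 0
Sum: 5 + 1 + 0 + 2 + 0 + 0 + 0 = 8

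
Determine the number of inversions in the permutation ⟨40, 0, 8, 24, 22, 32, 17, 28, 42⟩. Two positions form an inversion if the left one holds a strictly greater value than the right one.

12

Count, for each position, how many later elements it exceeds:
40 → 0, 8, 24, 22, 32, 17, 28 → 7
0 → none → 0
8 → none → 0
24 → 22, 17 → 2
22 → 17 → 1
32 → 17, 28 → 2
17 → none → 0
28 → none → 0
42 → none → 0
Sum: 7 + 0 + 0 + 2 + 1 + 2 + 0 + 0 + 0 = 12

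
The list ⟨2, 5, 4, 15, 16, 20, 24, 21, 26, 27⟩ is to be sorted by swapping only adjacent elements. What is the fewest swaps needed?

2

The minimum number of adjacent swaps to sort an array equals its inversion count, since every such swap removes exactly one inversion.
Count inversions — for each element, later elements that are smaller:
2: none → 0
5: 4 → 1
4: none → 0
15: none → 0
16: none → 0
20: none → 0
24: 21 → 1
21: none → 0
26: none → 0
27: none → 0
Total inversions: 0 + 1 + 0 + 0 + 0 + 0 + 1 + 0 + 0 + 0 = 2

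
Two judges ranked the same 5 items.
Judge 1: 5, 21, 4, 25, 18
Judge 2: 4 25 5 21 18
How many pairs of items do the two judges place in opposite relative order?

Discordant pairs: 4

Assign each item its position (1..5) in the first ordering, then rewrite the second ordering as that position sequence:
positions: 5→1, 21→2, 4→3, 25→4, 18→5
second ordering as positions: [3, 4, 1, 2, 5]
Discordant pairs = inversions in this position sequence.
3: 1, 2 → 2
4: 1, 2 → 2
1: 0
2: 0
5: 0
Total: 2 + 2 + 0 + 0 + 0 = 4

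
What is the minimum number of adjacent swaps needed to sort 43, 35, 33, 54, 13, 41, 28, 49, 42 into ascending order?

The minimum number of adjacent swaps to sort an array equals its inversion count, since every such swap removes exactly one inversion.
Count inversions — for each element, later elements that are smaller:
43: 35, 33, 13, 41, 28, 42 → 6
35: 33, 13, 28 → 3
33: 13, 28 → 2
54: 13, 41, 28, 49, 42 → 5
13: none → 0
41: 28 → 1
28: none → 0
49: 42 → 1
42: none → 0
Total inversions: 6 + 3 + 2 + 5 + 0 + 1 + 0 + 1 + 0 = 18

18 swaps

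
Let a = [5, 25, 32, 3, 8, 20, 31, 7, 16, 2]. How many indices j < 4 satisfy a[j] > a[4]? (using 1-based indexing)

3

The element at index 4 is 3.
Elements before it: 5, 25, 32
Those larger than 3: 5, 25, 32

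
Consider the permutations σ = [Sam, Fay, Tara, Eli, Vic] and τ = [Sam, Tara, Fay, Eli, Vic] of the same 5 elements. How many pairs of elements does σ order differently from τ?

Assign each item its position (1..5) in the first ordering, then rewrite the second ordering as that position sequence:
positions: Sam→1, Fay→2, Tara→3, Eli→4, Vic→5
second ordering as positions: [1, 3, 2, 4, 5]
Discordant pairs = inversions in this position sequence.
1: 0
3: 2 → 1
2: 0
4: 0
5: 0
Total: 0 + 1 + 0 + 0 + 0 = 1

1 discordant pair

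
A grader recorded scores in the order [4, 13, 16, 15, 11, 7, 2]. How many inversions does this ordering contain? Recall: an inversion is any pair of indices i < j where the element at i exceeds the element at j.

14 out-of-order pairs

Element-by-element contributions:
4: 1
13: 3
16: 4
15: 3
11: 2
7: 1
2: 0
Sum: 1 + 3 + 4 + 3 + 2 + 1 + 0 = 14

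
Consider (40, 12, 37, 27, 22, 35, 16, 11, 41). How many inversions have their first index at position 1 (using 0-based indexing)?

1

The element at index 1 is 12.
Elements after it: 37, 27, 22, 35, 16, 11, 41
Those smaller than 12: 11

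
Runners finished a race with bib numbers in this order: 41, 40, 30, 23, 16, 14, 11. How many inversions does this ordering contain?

21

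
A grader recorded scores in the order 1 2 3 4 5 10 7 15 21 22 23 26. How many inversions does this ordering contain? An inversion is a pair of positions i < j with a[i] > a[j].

1 out-of-order pair

Element-by-element contributions:
1: 0
2: 0
3: 0
4: 0
5: 0
10: 1
7: 0
15: 0
21: 0
22: 0
23: 0
26: 0
Sum: 0 + 0 + 0 + 0 + 0 + 1 + 0 + 0 + 0 + 0 + 0 + 0 = 1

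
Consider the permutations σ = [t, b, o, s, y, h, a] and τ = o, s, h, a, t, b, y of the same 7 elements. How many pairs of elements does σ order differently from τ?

Discordant pairs: 10

Assign each item its position (1..7) in the first ordering, then rewrite the second ordering as that position sequence:
positions: t→1, b→2, o→3, s→4, y→5, h→6, a→7
second ordering as positions: [3, 4, 6, 7, 1, 2, 5]
Discordant pairs = inversions in this position sequence.
3: 1, 2 → 2
4: 1, 2 → 2
6: 1, 2, 5 → 3
7: 1, 2, 5 → 3
1: 0
2: 0
5: 0
Total: 2 + 2 + 3 + 3 + 0 + 0 + 0 = 10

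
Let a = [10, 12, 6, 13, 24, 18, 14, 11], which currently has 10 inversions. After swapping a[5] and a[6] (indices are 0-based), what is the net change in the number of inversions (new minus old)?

-1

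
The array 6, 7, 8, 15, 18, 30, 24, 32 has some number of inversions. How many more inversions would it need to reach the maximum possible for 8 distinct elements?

27 inversions short

Maximum inversions for 8 distinct elements is C(8, 2) = 8·7/2 = 28.
Current inversions — for each element, count later smaller elements:
6: 0
7: 0
8: 0
15: 0
18: 0
30: 1
24: 0
32: 0
Current total: 0 + 0 + 0 + 0 + 0 + 1 + 0 + 0 = 1
Shortfall: 28 − 1 = 27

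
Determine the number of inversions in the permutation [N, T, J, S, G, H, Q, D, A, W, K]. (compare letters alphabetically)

Element-by-element contributions:
N: 6
T: 8
J: 4
S: 6
G: 2
H: 2
Q: 3
D: 1
A: 0
W: 1
K: 0
Sum: 6 + 8 + 4 + 6 + 2 + 2 + 3 + 1 + 0 + 1 + 0 = 33

33 out-of-order pairs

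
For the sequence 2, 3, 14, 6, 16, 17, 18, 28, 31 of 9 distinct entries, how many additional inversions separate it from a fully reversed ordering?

35

Maximum inversions for 9 distinct elements is C(9, 2) = 9·8/2 = 36.
Current inversions — for each element, count later smaller elements:
2: 0
3: 0
14: 1
6: 0
16: 0
17: 0
18: 0
28: 0
31: 0
Current total: 0 + 0 + 1 + 0 + 0 + 0 + 0 + 0 + 0 = 1
Shortfall: 36 − 1 = 35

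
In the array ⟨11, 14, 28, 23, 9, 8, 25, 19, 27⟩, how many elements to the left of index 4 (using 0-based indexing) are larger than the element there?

The element at index 4 is 9.
Elements before it: 11, 14, 28, 23
Those larger than 9: 11, 14, 28, 23

4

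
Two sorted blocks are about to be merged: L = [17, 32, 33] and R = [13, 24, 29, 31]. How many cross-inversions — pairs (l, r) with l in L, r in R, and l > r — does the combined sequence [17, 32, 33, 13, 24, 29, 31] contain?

For each element r of the right run, count left-run elements greater than r:
r = 13: 17, 32, 33 → 3
r = 24: 32, 33 → 2
r = 29: 32, 33 → 2
r = 31: 32, 33 → 2
Cross-inversions: 3 + 2 + 2 + 2 = 9

Split inversions: 9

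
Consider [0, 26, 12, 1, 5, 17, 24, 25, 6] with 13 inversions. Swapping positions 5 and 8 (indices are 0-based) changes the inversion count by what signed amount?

-1

Positions 5 and 8 hold 17 and 6; after swapping, the array is [0, 26, 12, 1, 5, 6, 24, 25, 17].
Element-by-element contributions:
0: 0
26: 7
12: 3
1: 0
5: 0
6: 0
24: 1
25: 1
17: 0
Sum: 0 + 7 + 3 + 0 + 0 + 0 + 1 + 1 + 0 = 12
Change: 12 − 13 = -1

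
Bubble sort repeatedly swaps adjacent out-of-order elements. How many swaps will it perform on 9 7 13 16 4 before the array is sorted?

5 adjacent swaps

Each adjacent swap fixes exactly one inversion, so the minimum swap count equals the number of inversions.
Count inversions — for each element, later elements that are smaller:
9: 7, 4 → 2
7: 4 → 1
13: 4 → 1
16: 4 → 1
4: none → 0
Total inversions: 2 + 1 + 1 + 1 + 0 = 5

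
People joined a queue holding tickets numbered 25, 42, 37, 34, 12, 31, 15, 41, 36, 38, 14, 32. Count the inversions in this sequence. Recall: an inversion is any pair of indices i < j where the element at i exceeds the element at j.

36

For each element, count later entries that are smaller:
25 → 12, 15, 14 → 3
42 → 37, 34, 12, 31, 15, 41, 36, 38, 14, 32 → 10
37 → 34, 12, 31, 15, 36, 14, 32 → 7
34 → 12, 31, 15, 14, 32 → 5
12 → none → 0
31 → 15, 14 → 2
15 → 14 → 1
41 → 36, 38, 14, 32 → 4
36 → 14, 32 → 2
38 → 14, 32 → 2
14 → none → 0
32 → none → 0
Sum: 3 + 10 + 7 + 5 + 0 + 2 + 1 + 4 + 2 + 2 + 0 + 0 = 36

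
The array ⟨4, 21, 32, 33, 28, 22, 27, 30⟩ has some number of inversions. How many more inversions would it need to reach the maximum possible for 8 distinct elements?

Maximum inversions for 8 distinct elements is C(8, 2) = 8·7/2 = 28.
Current inversions — for each element, count later smaller elements:
4: 0
21: 0
32: 4
33: 4
28: 2
22: 0
27: 0
30: 0
Current total: 0 + 0 + 4 + 4 + 2 + 0 + 0 + 0 = 10
Shortfall: 28 − 10 = 18

18 inversions short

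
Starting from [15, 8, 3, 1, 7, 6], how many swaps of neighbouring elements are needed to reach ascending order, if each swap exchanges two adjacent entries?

11

The minimum number of adjacent swaps to sort an array equals its inversion count, since every such swap removes exactly one inversion.
Count inversions — for each element, later elements that are smaller:
15: 8, 3, 1, 7, 6 → 5
8: 3, 1, 7, 6 → 4
3: 1 → 1
1: none → 0
7: 6 → 1
6: none → 0
Total inversions: 5 + 4 + 1 + 0 + 1 + 0 = 11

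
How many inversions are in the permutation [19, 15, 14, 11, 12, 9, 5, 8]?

Count, for each position, how many later elements it exceeds:
19: 7
15: 6
14: 5
11: 3
12: 3
9: 2
5: 0
8: 0
Sum: 7 + 6 + 5 + 3 + 3 + 2 + 0 + 0 = 26

26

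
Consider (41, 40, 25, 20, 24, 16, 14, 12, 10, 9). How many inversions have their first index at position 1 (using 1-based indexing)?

9

The element at index 1 is 41.
Elements after it: 40, 25, 20, 24, 16, 14, 12, 10, 9
Those smaller than 41: 40, 25, 20, 24, 16, 14, 12, 10, 9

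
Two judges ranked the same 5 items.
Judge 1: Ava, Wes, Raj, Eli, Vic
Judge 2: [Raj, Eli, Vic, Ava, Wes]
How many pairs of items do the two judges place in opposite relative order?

There are 6 discordant pairs.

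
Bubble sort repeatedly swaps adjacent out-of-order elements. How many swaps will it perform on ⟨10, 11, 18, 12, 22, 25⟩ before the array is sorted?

Minimum adjacent swaps = number of inversions (each swap of adjacent out-of-order elements removes one inversion and no swap can remove more).
Count inversions — for each element, later elements that are smaller:
10: none → 0
11: none → 0
18: 12 → 1
12: none → 0
22: none → 0
25: none → 0
Total inversions: 0 + 0 + 1 + 0 + 0 + 0 = 1

There is 1 swap.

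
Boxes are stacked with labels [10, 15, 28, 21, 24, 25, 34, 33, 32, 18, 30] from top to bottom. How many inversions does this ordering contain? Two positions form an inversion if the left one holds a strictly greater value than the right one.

Inversions: 16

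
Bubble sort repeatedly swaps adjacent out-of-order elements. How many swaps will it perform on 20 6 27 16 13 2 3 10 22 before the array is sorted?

Minimum adjacent swaps = number of inversions (each swap of adjacent out-of-order elements removes one inversion and no swap can remove more).
Count inversions — for each element, later elements that are smaller:
20: 6, 16, 13, 2, 3, 10 → 6
6: 2, 3 → 2
27: 16, 13, 2, 3, 10, 22 → 6
16: 13, 2, 3, 10 → 4
13: 2, 3, 10 → 3
2: none → 0
3: none → 0
10: none → 0
22: none → 0
Total inversions: 6 + 2 + 6 + 4 + 3 + 0 + 0 + 0 + 0 = 21

21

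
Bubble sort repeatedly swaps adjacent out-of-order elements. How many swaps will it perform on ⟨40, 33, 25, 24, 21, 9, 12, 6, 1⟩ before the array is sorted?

Swaps: 35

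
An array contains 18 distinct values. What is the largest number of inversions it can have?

153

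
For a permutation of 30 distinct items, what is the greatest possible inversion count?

A reversed (strictly descending) arrangement makes every pair an inversion, giving C(30, 2) inversions.
C(30, 2) = 30·29/2 = 435

435 inversions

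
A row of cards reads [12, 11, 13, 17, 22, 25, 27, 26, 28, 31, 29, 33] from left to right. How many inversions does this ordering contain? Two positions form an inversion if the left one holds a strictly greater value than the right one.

3 inversions

Element-by-element contributions:
12 → 11 → 1
11 → none → 0
13 → none → 0
17 → none → 0
22 → none → 0
25 → none → 0
27 → 26 → 1
26 → none → 0
28 → none → 0
31 → 29 → 1
29 → none → 0
33 → none → 0
Sum: 1 + 0 + 0 + 0 + 0 + 0 + 1 + 0 + 0 + 1 + 0 + 0 = 3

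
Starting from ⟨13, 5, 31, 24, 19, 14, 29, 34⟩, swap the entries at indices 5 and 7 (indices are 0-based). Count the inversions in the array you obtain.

Inversions: 11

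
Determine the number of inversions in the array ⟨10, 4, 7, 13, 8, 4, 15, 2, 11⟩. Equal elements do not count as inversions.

17

Element-by-element contributions:
10: 5
4: 1
7: 2
13: 4
8: 2
4: 1
15: 2
2: 0
11: 0
Sum: 5 + 1 + 2 + 4 + 2 + 1 + 2 + 0 + 0 = 17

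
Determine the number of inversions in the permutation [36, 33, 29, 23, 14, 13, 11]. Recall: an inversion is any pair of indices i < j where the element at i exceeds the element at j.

21 inversions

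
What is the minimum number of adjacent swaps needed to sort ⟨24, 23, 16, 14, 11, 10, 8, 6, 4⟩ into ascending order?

Adjacent swaps: 36

The minimum number of adjacent swaps to sort an array equals its inversion count, since every such swap removes exactly one inversion.
Count inversions — for each element, later elements that are smaller:
24: 23, 16, 14, 11, 10, 8, 6, 4 → 8
23: 16, 14, 11, 10, 8, 6, 4 → 7
16: 14, 11, 10, 8, 6, 4 → 6
14: 11, 10, 8, 6, 4 → 5
11: 10, 8, 6, 4 → 4
10: 8, 6, 4 → 3
8: 6, 4 → 2
6: 4 → 1
4: none → 0
Total inversions: 8 + 7 + 6 + 5 + 4 + 3 + 2 + 1 + 0 = 36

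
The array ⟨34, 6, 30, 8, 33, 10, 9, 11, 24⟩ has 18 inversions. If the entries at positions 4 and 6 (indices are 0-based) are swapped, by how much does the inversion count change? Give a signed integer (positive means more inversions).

-3

Positions 4 and 6 hold 33 and 9; after swapping, the array is [34, 6, 30, 8, 9, 10, 33, 11, 24].
Sweep left to right; for each value list the smaller values that follow it:
34: 8
6: 0
30: 5
8: 0
9: 0
10: 0
33: 2
11: 0
24: 0
Sum: 8 + 0 + 5 + 0 + 0 + 0 + 2 + 0 + 0 = 15
Change: 15 − 18 = -3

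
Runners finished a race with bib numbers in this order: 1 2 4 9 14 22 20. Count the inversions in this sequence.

1

Inversion pairs (indices are 0-based):
(5,6): 22 > 20
That's 1 pair.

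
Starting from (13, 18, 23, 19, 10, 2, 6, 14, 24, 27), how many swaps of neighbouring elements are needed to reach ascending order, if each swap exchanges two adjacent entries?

18 swaps

Each adjacent swap fixes exactly one inversion, so the minimum swap count equals the number of inversions.
Count inversions — for each element, later elements that are smaller:
13: 10, 2, 6 → 3
18: 10, 2, 6, 14 → 4
23: 19, 10, 2, 6, 14 → 5
19: 10, 2, 6, 14 → 4
10: 2, 6 → 2
2: none → 0
6: none → 0
14: none → 0
24: none → 0
27: none → 0
Total inversions: 3 + 4 + 5 + 4 + 2 + 0 + 0 + 0 + 0 + 0 = 18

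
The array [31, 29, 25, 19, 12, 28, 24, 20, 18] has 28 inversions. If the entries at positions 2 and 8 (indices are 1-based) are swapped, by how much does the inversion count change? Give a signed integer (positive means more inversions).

Positions 2 and 8 hold 29 and 20; after swapping, the array is [31, 20, 25, 19, 12, 28, 24, 29, 18].
Count, for each position, how many later elements it exceeds:
31: 8
20: 3
25: 4
19: 2
12: 0
28: 2
24: 1
29: 1
18: 0
Sum: 8 + 3 + 4 + 2 + 0 + 2 + 1 + 1 + 0 = 21
Change: 21 − 28 = -7

-7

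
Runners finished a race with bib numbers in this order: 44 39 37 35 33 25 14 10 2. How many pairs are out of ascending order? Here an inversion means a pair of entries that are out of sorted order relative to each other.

36

Element-by-element contributions:
44: 8
39: 7
37: 6
35: 5
33: 4
25: 3
14: 2
10: 1
2: 0
Sum: 8 + 7 + 6 + 5 + 4 + 3 + 2 + 1 + 0 = 36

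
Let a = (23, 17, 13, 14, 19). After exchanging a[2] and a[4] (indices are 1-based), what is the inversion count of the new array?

5

Positions 2 and 4 hold 17 and 14; after swapping, the array is [23, 14, 13, 17, 19].
Element-by-element contributions:
23: 4
14: 1
13: 0
17: 0
19: 0
Sum: 4 + 1 + 0 + 0 + 0 = 5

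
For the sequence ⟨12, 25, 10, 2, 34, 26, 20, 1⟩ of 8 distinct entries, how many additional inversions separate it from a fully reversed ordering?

12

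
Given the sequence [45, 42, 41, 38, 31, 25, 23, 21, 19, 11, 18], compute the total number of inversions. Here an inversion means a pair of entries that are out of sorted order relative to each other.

Element-by-element contributions:
45: 10
42: 9
41: 8
38: 7
31: 6
25: 5
23: 4
21: 3
19: 2
11: 0
18: 0
Sum: 10 + 9 + 8 + 7 + 6 + 5 + 4 + 3 + 2 + 0 + 0 = 54

54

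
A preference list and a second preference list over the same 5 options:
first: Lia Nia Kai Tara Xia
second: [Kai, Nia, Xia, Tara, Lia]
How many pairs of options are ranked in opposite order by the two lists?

Assign each item its position (1..5) in the first ordering, then rewrite the second ordering as that position sequence:
positions: Lia→1, Nia→2, Kai→3, Tara→4, Xia→5
second ordering as positions: [3, 2, 5, 4, 1]
Discordant pairs = inversions in this position sequence.
3: 2, 1 → 2
2: 1 → 1
5: 4, 1 → 2
4: 1 → 1
1: 0
Total: 2 + 1 + 2 + 1 + 0 = 6

6 pairs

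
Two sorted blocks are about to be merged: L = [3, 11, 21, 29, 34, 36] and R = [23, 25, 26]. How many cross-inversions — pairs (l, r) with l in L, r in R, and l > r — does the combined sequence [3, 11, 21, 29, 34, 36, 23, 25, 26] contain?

9 cross-inversions

Take each right-half value and tally the left-half values above it:
r = 23: 29, 34, 36 → 3
r = 25: 29, 34, 36 → 3
r = 26: 29, 34, 36 → 3
Cross-inversions: 3 + 3 + 3 = 9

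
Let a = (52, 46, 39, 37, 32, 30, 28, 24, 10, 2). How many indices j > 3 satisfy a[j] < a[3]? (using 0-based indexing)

6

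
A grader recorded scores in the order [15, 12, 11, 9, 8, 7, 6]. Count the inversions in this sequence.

21 inversions

For each element, count later entries that are smaller:
15 → 12, 11, 9, 8, 7, 6 → 6
12 → 11, 9, 8, 7, 6 → 5
11 → 9, 8, 7, 6 → 4
9 → 8, 7, 6 → 3
8 → 7, 6 → 2
7 → 6 → 1
6 → none → 0
Sum: 6 + 5 + 4 + 3 + 2 + 1 + 0 = 21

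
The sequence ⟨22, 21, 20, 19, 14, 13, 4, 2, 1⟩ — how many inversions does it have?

Sweep left to right; for each value list the smaller values that follow it:
22 → 21, 20, 19, 14, 13, 4, 2, 1 → 8
21 → 20, 19, 14, 13, 4, 2, 1 → 7
20 → 19, 14, 13, 4, 2, 1 → 6
19 → 14, 13, 4, 2, 1 → 5
14 → 13, 4, 2, 1 → 4
13 → 4, 2, 1 → 3
4 → 2, 1 → 2
2 → 1 → 1
1 → none → 0
Sum: 8 + 7 + 6 + 5 + 4 + 3 + 2 + 1 + 0 = 36

There are 36 out-of-order pairs.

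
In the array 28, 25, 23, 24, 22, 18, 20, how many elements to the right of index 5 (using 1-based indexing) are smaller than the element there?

The element at index 5 is 22.
Elements after it: 18, 20
Those smaller than 22: 18, 20

2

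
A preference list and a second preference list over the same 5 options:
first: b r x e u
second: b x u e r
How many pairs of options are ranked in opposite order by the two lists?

4 pairs

Assign each item its position (1..5) in the first ordering, then rewrite the second ordering as that position sequence:
positions: b→1, r→2, x→3, e→4, u→5
second ordering as positions: [1, 3, 5, 4, 2]
Discordant pairs = inversions in this position sequence.
1: 0
3: 2 → 1
5: 4, 2 → 2
4: 2 → 1
2: 0
Total: 0 + 1 + 2 + 1 + 0 = 4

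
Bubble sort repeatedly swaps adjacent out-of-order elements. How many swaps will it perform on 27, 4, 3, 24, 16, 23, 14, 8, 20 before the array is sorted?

20 adjacent swaps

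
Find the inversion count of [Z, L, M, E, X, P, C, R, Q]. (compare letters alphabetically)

Count, for each position, how many later elements it exceeds:
Z: 8
L: 2
M: 2
E: 1
X: 4
P: 1
C: 0
R: 1
Q: 0
Sum: 8 + 2 + 2 + 1 + 4 + 1 + 0 + 1 + 0 = 19

19 inversions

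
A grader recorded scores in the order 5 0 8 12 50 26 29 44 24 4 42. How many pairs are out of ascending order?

Count, for each position, how many later elements it exceeds:
5 → 0, 4 → 2
0 → none → 0
8 → 4 → 1
12 → 4 → 1
50 → 26, 29, 44, 24, 4, 42 → 6
26 → 24, 4 → 2
29 → 24, 4 → 2
44 → 24, 4, 42 → 3
24 → 4 → 1
4 → none → 0
42 → none → 0
Sum: 2 + 0 + 1 + 1 + 6 + 2 + 2 + 3 + 1 + 0 + 0 = 18

18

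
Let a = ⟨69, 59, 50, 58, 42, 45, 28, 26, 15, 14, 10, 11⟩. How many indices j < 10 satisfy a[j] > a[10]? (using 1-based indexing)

The element at index 10 is 14.
Elements before it: 69, 59, 50, 58, 42, 45, 28, 26, 15
Those larger than 14: 69, 59, 50, 58, 42, 45, 28, 26, 15

9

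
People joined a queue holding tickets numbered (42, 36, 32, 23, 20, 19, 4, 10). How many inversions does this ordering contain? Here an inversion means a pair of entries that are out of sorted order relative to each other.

There are 27 out-of-order pairs.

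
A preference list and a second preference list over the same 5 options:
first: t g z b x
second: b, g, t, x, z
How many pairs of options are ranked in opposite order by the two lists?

There are 5 pairs.

Assign each item its position (1..5) in the first ordering, then rewrite the second ordering as that position sequence:
positions: t→1, g→2, z→3, b→4, x→5
second ordering as positions: [4, 2, 1, 5, 3]
Discordant pairs = inversions in this position sequence.
4: 2, 1, 3 → 3
2: 1 → 1
1: 0
5: 3 → 1
3: 0
Total: 3 + 1 + 0 + 1 + 0 = 5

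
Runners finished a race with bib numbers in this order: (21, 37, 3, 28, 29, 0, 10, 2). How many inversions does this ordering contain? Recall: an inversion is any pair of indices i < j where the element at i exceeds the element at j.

There are 19 inversions.

Count, for each position, how many later elements it exceeds:
21: 4
37: 6
3: 2
28: 3
29: 3
0: 0
10: 1
2: 0
Sum: 4 + 6 + 2 + 3 + 3 + 0 + 1 + 0 = 19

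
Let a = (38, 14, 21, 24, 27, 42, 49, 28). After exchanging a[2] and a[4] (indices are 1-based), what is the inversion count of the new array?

10 inversions

Positions 2 and 4 hold 14 and 24; after swapping, the array is [38, 24, 21, 14, 27, 42, 49, 28].
Count, for each position, how many later elements it exceeds:
38: 5
24: 2
21: 1
14: 0
27: 0
42: 1
49: 1
28: 0
Sum: 5 + 2 + 1 + 0 + 0 + 1 + 1 + 0 = 10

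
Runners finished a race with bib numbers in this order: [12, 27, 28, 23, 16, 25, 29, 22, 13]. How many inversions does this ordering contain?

19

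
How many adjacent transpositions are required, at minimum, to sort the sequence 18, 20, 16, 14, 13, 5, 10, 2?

26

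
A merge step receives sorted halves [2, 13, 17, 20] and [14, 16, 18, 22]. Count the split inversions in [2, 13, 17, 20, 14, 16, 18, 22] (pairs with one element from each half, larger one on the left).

Cross-inversions: 5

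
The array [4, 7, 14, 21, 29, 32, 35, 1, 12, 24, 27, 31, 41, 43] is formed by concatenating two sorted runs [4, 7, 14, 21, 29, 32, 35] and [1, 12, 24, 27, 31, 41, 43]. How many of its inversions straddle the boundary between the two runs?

For each element r of the right run, count left-run elements greater than r:
r = 1: 4, 7, 14, 21, 29, 32, 35 → 7
r = 12: 14, 21, 29, 32, 35 → 5
r = 24: 29, 32, 35 → 3
r = 27: 29, 32, 35 → 3
r = 31: 32, 35 → 2
r = 41: none → 0
r = 43: none → 0
Cross-inversions: 7 + 5 + 3 + 3 + 2 + 0 + 0 = 20

20 split inversions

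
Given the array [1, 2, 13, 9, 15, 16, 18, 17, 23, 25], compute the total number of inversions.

2 inversions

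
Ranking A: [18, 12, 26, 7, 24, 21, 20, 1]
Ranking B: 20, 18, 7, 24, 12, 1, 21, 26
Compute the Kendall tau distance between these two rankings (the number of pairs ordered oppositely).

13 discordant pairs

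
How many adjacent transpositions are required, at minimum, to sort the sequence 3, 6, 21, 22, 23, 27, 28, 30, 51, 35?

1 adjacent swap

Each adjacent swap fixes exactly one inversion, so the minimum swap count equals the number of inversions.
Count inversions — for each element, later elements that are smaller:
3: none → 0
6: none → 0
21: none → 0
22: none → 0
23: none → 0
27: none → 0
28: none → 0
30: none → 0
51: 35 → 1
35: none → 0
Total inversions: 0 + 0 + 0 + 0 + 0 + 0 + 0 + 0 + 1 + 0 = 1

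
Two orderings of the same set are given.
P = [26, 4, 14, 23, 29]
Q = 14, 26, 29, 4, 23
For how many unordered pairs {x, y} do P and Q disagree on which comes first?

Assign each item its position (1..5) in the first ordering, then rewrite the second ordering as that position sequence:
positions: 26→1, 4→2, 14→3, 23→4, 29→5
second ordering as positions: [3, 1, 5, 2, 4]
Discordant pairs = inversions in this position sequence.
3: 1, 2 → 2
1: 0
5: 2, 4 → 2
2: 0
4: 0
Total: 2 + 0 + 2 + 0 + 0 = 4

4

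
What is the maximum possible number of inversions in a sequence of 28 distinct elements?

There are 378 inversions.

The maximum occurs when the array is in strictly decreasing order: every one of the C(28, 2) pairs is inverted.
C(28, 2) = 28·27/2 = 378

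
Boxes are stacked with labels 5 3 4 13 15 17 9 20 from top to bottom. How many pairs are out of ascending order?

5 inversions

Element-by-element contributions:
5 → 3, 4 → 2
3 → none → 0
4 → none → 0
13 → 9 → 1
15 → 9 → 1
17 → 9 → 1
9 → none → 0
20 → none → 0
Sum: 2 + 0 + 0 + 1 + 1 + 1 + 0 + 0 = 5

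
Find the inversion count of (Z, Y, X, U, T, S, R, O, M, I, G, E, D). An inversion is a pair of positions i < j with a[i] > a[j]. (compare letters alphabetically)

78 out-of-order pairs

For each element, count later entries that are smaller:
Z → Y, X, U, T, S, R, O, M, I, G, E, D → 12
Y → X, U, T, S, R, O, M, I, G, E, D → 11
X → U, T, S, R, O, M, I, G, E, D → 10
U → T, S, R, O, M, I, G, E, D → 9
T → S, R, O, M, I, G, E, D → 8
S → R, O, M, I, G, E, D → 7
R → O, M, I, G, E, D → 6
O → M, I, G, E, D → 5
M → I, G, E, D → 4
I → G, E, D → 3
G → E, D → 2
E → D → 1
D → none → 0
Sum: 12 + 11 + 10 + 9 + 8 + 7 + 6 + 5 + 4 + 3 + 2 + 1 + 0 = 78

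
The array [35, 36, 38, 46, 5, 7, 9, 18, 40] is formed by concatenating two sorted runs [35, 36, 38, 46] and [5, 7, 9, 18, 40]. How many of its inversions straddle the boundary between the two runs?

Take each right-half value and tally the left-half values above it:
r = 5: 35, 36, 38, 46 → 4
r = 7: 35, 36, 38, 46 → 4
r = 9: 35, 36, 38, 46 → 4
r = 18: 35, 36, 38, 46 → 4
r = 40: 46 → 1
Cross-inversions: 4 + 4 + 4 + 4 + 1 = 17

17 split inversions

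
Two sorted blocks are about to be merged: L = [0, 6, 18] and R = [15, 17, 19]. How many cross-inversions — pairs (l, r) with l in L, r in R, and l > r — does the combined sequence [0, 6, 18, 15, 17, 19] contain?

Take each right-half value and tally the left-half values above it:
r = 15: 18 → 1
r = 17: 18 → 1
r = 19: none → 0
Cross-inversions: 1 + 1 + 0 = 2

There are 2 cross-inversions.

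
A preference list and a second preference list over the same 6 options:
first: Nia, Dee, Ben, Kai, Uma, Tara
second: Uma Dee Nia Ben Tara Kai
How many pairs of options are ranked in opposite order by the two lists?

6 pairs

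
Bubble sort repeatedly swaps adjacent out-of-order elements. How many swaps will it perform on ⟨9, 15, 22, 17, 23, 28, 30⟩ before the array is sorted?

Minimum adjacent swaps = number of inversions (each swap of adjacent out-of-order elements removes one inversion and no swap can remove more).
Count inversions — for each element, later elements that are smaller:
9: none → 0
15: none → 0
22: 17 → 1
17: none → 0
23: none → 0
28: none → 0
30: none → 0
Total inversions: 0 + 0 + 1 + 0 + 0 + 0 + 0 = 1

1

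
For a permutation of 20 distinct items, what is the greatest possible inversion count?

190 inversions

A reversed (strictly descending) arrangement makes every pair an inversion, giving C(20, 2) inversions.
C(20, 2) = 20·19/2 = 190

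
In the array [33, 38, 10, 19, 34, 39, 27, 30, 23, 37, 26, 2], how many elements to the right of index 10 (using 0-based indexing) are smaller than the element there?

The element at index 10 is 26.
Elements after it: 2
Those smaller than 26: 2

1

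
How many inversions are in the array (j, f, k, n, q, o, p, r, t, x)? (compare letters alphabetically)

Count, for each position, how many later elements it exceeds:
j: 1
f: 0
k: 0
n: 0
q: 2
o: 0
p: 0
r: 0
t: 0
x: 0
Sum: 1 + 0 + 0 + 0 + 2 + 0 + 0 + 0 + 0 + 0 = 3

3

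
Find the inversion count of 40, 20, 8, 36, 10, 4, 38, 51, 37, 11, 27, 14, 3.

46

Sweep left to right; for each value list the smaller values that follow it:
40: 11
20: 6
8: 2
36: 6
10: 2
4: 1
38: 5
51: 5
37: 4
11: 1
27: 2
14: 1
3: 0
Sum: 11 + 6 + 2 + 6 + 2 + 1 + 5 + 5 + 4 + 1 + 2 + 1 + 0 = 46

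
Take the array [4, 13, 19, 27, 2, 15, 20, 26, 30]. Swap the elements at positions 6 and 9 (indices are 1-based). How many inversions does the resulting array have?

Positions 6 and 9 hold 15 and 30; after swapping, the array is [4, 13, 19, 27, 2, 30, 20, 26, 15].
Count, for each position, how many later elements it exceeds:
4: 1
13: 1
19: 2
27: 4
2: 0
30: 3
20: 1
26: 1
15: 0
Sum: 1 + 1 + 2 + 4 + 0 + 3 + 1 + 1 + 0 = 13

13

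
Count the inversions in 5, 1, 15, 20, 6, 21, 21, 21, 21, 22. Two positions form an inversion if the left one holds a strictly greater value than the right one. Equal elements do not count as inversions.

Sweep left to right; for each value list the smaller values that follow it:
5 → 1 → 1
1 → none → 0
15 → 6 → 1
20 → 6 → 1
6 → none → 0
21 → none → 0
21 → none → 0
21 → none → 0
21 → none → 0
22 → none → 0
Sum: 1 + 0 + 1 + 1 + 0 + 0 + 0 + 0 + 0 + 0 = 3

3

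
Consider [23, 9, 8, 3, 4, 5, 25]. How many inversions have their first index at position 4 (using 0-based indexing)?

The element at index 4 is 4.
Elements after it: 5, 25
None of them are smaller than 4.

0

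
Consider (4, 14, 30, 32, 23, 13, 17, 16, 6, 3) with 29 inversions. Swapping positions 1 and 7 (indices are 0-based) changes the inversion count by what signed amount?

+1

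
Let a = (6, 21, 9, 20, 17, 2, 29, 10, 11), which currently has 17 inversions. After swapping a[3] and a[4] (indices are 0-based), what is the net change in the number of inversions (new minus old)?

Positions 3 and 4 hold 20 and 17; after swapping, the array is [6, 21, 9, 17, 20, 2, 29, 10, 11].
Sweep left to right; for each value list the smaller values that follow it:
6: 1
21: 6
9: 1
17: 3
20: 3
2: 0
29: 2
10: 0
11: 0
Sum: 1 + 6 + 1 + 3 + 3 + 0 + 2 + 0 + 0 = 16
Change: 16 − 17 = -1

-1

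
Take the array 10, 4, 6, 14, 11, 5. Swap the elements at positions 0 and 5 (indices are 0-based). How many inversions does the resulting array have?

4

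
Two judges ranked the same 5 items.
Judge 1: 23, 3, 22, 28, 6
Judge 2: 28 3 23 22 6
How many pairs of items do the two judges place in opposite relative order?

Assign each item its position (1..5) in the first ordering, then rewrite the second ordering as that position sequence:
positions: 23→1, 3→2, 22→3, 28→4, 6→5
second ordering as positions: [4, 2, 1, 3, 5]
Discordant pairs = inversions in this position sequence.
4: 2, 1, 3 → 3
2: 1 → 1
1: 0
3: 0
5: 0
Total: 3 + 1 + 0 + 0 + 0 = 4

4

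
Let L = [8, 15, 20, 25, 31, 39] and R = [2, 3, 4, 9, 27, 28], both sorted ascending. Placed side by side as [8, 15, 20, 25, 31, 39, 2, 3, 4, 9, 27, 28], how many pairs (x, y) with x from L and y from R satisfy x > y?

27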